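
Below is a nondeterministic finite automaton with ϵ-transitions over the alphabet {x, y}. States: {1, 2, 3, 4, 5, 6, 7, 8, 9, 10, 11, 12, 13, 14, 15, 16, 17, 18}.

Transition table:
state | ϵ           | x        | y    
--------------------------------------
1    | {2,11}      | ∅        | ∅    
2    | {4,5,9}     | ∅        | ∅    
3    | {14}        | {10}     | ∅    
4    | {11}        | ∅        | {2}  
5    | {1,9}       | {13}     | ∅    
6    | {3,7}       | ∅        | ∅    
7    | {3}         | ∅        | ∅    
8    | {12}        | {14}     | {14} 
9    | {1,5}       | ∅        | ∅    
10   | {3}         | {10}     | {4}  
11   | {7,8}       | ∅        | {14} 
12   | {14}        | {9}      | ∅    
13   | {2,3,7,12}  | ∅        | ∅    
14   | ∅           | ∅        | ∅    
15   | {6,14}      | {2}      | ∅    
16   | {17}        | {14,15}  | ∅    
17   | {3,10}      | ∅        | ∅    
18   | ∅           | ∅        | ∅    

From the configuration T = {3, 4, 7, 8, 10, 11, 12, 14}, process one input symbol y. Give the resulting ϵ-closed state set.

{1, 2, 3, 4, 5, 7, 8, 9, 11, 12, 14}

4 on y → {2}.
8 on y → {14}.
10 on y → {4}.
11 on y → {14}.
No y-transition from 3, 7, 12, 14.
Union after reading y: {2, 4, 14}.
Now take the ϵ-closure:
From 2 via ϵ: add 5, 9.
From 4 via ϵ: add 11.
From 5 via ϵ: add 1.
From 11 via ϵ: add 7, 8.
From 7 via ϵ: add 3.
From 8 via ϵ: add 12.
No new states can be added; the closed set is {1, 2, 3, 4, 5, 7, 8, 9, 11, 12, 14}.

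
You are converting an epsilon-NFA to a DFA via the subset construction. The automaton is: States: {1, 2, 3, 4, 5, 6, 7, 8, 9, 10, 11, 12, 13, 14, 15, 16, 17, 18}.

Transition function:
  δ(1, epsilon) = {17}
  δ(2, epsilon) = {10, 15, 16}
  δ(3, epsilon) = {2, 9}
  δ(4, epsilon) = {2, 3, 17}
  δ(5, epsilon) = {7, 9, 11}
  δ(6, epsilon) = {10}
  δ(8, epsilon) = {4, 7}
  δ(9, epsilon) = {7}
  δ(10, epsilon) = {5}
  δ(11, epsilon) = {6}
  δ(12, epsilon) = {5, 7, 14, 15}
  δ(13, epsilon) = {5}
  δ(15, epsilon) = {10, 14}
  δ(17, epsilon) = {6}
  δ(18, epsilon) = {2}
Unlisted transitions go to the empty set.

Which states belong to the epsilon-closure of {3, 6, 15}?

Start with {3, 6, 15}.
From 3 via epsilon: add 2, 9.
From 6 via epsilon: add 10.
From 15 via epsilon: add 14.
From 2 via epsilon: add 16.
From 9 via epsilon: add 7.
From 10 via epsilon: add 5.
From 5 via epsilon: add 11.
No new states can be added; the closed set is {2, 3, 5, 6, 7, 9, 10, 11, 14, 15, 16}.

{2, 3, 5, 6, 7, 9, 10, 11, 14, 15, 16}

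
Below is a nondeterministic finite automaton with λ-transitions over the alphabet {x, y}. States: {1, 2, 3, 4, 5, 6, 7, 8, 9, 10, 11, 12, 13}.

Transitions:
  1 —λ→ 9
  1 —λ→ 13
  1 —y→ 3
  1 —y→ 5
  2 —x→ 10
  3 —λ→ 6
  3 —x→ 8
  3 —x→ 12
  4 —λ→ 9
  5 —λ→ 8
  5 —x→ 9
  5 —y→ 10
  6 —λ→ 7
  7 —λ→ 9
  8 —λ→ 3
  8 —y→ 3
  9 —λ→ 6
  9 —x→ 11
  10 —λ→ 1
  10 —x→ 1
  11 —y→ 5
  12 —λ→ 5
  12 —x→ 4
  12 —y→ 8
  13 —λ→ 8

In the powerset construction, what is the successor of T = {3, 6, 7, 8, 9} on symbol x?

{3, 5, 6, 7, 8, 9, 11, 12}

3 on x → {8, 12}.
9 on x → {11}.
No x-transition from 6, 7, 8.
Union after reading x: {8, 11, 12}.
Now take the λ-closure:
From 8 via λ: add 3.
From 12 via λ: add 5.
From 3 via λ: add 6.
From 6 via λ: add 7.
From 7 via λ: add 9.
No new states can be added; the closed set is {3, 5, 6, 7, 8, 9, 11, 12}.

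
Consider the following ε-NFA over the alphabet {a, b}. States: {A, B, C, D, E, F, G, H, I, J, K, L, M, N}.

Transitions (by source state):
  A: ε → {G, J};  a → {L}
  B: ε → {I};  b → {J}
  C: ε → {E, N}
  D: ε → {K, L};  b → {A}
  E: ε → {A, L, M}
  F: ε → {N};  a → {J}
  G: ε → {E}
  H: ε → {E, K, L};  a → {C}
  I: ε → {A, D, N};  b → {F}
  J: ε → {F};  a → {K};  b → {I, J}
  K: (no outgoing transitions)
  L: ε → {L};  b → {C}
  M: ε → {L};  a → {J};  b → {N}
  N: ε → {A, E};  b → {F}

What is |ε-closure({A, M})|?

Start with {A, M}.
From A via ε: add G, J.
From M via ε: add L.
From G via ε: add E.
From J via ε: add F.
From F via ε: add N.
ε-closure = {A, E, F, G, J, L, M, N}, which has 8 states.

8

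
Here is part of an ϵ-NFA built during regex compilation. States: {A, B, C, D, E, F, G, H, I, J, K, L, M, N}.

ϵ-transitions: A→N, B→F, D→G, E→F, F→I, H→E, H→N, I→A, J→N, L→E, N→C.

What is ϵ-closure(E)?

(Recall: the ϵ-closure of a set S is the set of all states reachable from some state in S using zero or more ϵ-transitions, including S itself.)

Start with {E}.
From E via ϵ: add F.
From F via ϵ: add I.
From I via ϵ: add A.
From A via ϵ: add N.
From N via ϵ: add C.
No new states can be added; the closed set is {A, C, E, F, I, N}.

{A, C, E, F, I, N}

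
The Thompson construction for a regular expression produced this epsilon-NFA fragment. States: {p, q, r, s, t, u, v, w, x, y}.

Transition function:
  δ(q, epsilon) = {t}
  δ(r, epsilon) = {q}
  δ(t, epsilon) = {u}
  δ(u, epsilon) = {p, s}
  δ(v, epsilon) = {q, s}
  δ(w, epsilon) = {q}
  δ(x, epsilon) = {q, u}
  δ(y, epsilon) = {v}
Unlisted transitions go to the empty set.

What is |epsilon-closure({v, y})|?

Start with {v, y}.
From v via epsilon: add q, s.
From q via epsilon: add t.
From t via epsilon: add u.
From u via epsilon: add p.
epsilon-closure = {p, q, s, t, u, v, y}, which has 7 states.

7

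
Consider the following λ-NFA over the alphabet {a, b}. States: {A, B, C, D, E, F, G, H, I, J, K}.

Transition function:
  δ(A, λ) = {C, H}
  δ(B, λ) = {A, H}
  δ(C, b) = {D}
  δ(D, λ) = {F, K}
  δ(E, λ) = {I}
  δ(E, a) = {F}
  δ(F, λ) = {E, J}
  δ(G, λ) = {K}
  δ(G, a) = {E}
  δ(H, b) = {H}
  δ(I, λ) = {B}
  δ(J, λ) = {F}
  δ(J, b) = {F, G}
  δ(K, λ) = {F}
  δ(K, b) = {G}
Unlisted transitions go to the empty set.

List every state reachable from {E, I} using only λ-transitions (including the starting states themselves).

Start with {E, I}.
From I via λ: add B.
From B via λ: add A, H.
From A via λ: add C.
No new states can be added; the closed set is {A, B, C, E, H, I}.

{A, B, C, E, H, I}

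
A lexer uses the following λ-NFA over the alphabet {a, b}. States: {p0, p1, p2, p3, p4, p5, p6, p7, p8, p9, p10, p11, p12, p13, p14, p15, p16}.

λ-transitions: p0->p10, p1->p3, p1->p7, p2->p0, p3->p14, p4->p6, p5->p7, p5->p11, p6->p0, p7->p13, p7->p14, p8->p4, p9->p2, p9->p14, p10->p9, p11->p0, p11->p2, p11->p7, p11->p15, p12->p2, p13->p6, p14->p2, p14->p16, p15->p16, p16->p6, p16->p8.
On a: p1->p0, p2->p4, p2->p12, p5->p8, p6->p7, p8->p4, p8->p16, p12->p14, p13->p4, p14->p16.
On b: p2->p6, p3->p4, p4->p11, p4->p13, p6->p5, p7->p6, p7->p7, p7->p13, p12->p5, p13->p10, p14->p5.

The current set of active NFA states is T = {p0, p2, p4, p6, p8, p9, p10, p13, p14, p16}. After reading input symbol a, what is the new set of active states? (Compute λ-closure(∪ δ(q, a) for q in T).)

{p0, p2, p4, p6, p7, p8, p9, p10, p12, p13, p14, p16}

p2 on a → {p4, p12}.
p6 on a → {p7}.
p8 on a → {p4, p16}.
p13 on a → {p4}.
p14 on a → {p16}.
No a-transition from p0, p4, p9, p10, p16.
Union after reading a: {p4, p7, p12, p16}.
Now take the λ-closure:
From p4 via λ: add p6.
From p7 via λ: add p13, p14.
From p12 via λ: add p2.
From p16 via λ: add p8.
From p2 via λ: add p0.
From p0 via λ: add p10.
From p10 via λ: add p9.
No new states can be added; the closed set is {p0, p2, p4, p6, p7, p8, p9, p10, p12, p13, p14, p16}.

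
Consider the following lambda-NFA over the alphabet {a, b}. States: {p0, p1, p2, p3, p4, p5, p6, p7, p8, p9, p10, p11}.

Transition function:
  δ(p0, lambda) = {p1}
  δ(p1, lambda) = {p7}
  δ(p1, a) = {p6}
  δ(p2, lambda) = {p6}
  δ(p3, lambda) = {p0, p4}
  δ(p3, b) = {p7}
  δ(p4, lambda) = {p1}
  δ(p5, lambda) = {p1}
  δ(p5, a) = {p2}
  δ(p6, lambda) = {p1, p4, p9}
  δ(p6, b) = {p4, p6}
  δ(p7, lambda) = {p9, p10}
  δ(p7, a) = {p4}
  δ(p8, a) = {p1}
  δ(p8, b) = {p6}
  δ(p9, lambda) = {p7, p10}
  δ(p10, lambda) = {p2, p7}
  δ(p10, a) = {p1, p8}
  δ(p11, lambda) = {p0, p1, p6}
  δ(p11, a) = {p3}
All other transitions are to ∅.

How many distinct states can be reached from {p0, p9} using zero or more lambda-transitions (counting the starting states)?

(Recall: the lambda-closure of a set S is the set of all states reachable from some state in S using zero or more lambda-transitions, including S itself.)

8

Start with {p0, p9}.
From p0 via lambda: add p1.
From p9 via lambda: add p7, p10.
From p10 via lambda: add p2.
From p2 via lambda: add p6.
From p6 via lambda: add p4.
lambda-closure = {p0, p1, p2, p4, p6, p7, p9, p10}, which has 8 states.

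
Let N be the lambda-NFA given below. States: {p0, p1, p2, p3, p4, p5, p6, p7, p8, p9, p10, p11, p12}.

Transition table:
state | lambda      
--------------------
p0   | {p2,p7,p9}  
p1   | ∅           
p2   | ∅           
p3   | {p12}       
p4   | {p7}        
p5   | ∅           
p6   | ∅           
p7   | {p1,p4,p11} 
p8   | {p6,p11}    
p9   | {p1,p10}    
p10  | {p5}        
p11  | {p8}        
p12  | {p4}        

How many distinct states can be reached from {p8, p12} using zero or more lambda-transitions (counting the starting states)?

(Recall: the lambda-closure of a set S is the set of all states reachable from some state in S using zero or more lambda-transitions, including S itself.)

7

Start with {p8, p12}.
From p8 via lambda: add p6, p11.
From p12 via lambda: add p4.
From p4 via lambda: add p7.
From p7 via lambda: add p1.
lambda-closure = {p1, p4, p6, p7, p8, p11, p12}, which has 7 states.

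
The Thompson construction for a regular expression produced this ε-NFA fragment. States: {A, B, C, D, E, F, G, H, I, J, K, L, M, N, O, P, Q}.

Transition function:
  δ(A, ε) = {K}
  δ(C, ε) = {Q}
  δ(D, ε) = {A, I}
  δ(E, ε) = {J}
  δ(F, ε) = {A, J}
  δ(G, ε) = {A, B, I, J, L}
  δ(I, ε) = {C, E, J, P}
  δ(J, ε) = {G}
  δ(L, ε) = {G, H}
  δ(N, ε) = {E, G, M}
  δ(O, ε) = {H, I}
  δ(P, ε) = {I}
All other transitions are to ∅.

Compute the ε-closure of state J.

Start with {J}.
From J via ε: add G.
From G via ε: add A, B, I, L.
From A via ε: add K.
From I via ε: add C, E, P.
From L via ε: add H.
From C via ε: add Q.
No new states can be added; the closed set is {A, B, C, E, G, H, I, J, K, L, P, Q}.

{A, B, C, E, G, H, I, J, K, L, P, Q}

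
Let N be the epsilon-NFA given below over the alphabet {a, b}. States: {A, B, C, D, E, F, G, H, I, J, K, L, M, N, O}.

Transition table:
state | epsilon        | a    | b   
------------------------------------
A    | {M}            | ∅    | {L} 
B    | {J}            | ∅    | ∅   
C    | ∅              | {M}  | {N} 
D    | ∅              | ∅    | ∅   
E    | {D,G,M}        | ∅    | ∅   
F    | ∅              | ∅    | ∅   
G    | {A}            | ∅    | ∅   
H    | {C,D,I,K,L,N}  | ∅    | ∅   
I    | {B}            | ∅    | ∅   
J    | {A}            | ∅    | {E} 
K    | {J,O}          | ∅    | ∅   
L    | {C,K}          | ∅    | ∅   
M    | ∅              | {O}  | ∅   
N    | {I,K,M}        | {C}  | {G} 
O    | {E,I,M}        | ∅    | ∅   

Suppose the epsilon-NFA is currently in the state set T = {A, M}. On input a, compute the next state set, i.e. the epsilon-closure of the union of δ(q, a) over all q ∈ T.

M on a → {O}.
No a-transition from A.
Union after reading a: {O}.
Now take the epsilon-closure:
From O via epsilon: add E, I, M.
From E via epsilon: add D, G.
From I via epsilon: add B.
From B via epsilon: add J.
From G via epsilon: add A.
No new states can be added; the closed set is {A, B, D, E, G, I, J, M, O}.

{A, B, D, E, G, I, J, M, O}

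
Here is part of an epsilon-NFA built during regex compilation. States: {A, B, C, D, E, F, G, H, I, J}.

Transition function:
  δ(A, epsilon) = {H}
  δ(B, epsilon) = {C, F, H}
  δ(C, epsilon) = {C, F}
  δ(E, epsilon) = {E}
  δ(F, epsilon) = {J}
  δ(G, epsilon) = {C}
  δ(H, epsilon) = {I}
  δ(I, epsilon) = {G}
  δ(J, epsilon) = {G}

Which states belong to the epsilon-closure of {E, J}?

Start with {E, J}.
From J via epsilon: add G.
From G via epsilon: add C.
From C via epsilon: add F.
No new states can be added; the closed set is {C, E, F, G, J}.

{C, E, F, G, J}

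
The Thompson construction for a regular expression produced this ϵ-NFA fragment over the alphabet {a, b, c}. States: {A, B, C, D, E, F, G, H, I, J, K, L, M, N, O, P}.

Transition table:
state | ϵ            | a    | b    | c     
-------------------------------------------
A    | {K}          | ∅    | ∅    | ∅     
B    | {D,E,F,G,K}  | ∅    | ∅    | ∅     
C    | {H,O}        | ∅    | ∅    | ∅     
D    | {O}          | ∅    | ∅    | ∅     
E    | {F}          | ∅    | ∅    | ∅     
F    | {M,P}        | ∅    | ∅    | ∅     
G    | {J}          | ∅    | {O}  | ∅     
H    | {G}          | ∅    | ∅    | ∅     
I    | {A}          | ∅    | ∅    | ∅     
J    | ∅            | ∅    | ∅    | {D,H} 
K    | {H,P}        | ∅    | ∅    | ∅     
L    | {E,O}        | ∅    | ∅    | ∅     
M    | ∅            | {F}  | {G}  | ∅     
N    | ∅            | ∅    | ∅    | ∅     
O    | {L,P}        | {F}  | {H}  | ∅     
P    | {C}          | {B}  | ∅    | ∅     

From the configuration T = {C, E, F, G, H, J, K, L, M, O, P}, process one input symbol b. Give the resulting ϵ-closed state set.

G on b → {O}.
M on b → {G}.
O on b → {H}.
No b-transition from C, E, F, H, J, K, L, P.
Union after reading b: {G, H, O}.
Now take the ϵ-closure:
From G via ϵ: add J.
From O via ϵ: add L, P.
From L via ϵ: add E.
From P via ϵ: add C.
From E via ϵ: add F.
From F via ϵ: add M.
No new states can be added; the closed set is {C, E, F, G, H, J, L, M, O, P}.

{C, E, F, G, H, J, L, M, O, P}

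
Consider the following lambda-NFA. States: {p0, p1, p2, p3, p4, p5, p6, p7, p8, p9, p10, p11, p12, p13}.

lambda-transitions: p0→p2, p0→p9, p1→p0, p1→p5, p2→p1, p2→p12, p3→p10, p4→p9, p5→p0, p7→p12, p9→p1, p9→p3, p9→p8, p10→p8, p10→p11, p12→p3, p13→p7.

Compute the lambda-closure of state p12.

{p3, p8, p10, p11, p12}

Start with {p12}.
From p12 via lambda: add p3.
From p3 via lambda: add p10.
From p10 via lambda: add p8, p11.
No new states can be added; the closed set is {p3, p8, p10, p11, p12}.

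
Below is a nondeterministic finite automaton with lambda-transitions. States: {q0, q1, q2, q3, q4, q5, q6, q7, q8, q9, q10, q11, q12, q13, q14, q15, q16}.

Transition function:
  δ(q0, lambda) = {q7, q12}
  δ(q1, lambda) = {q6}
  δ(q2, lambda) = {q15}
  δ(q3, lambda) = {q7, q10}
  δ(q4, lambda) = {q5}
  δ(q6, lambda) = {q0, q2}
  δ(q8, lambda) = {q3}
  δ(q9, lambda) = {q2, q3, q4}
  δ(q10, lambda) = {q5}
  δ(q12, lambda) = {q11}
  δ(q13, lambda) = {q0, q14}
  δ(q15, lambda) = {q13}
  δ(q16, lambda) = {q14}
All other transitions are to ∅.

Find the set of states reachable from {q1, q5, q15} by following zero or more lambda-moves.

Start with {q1, q5, q15}.
From q1 via lambda: add q6.
From q15 via lambda: add q13.
From q6 via lambda: add q0, q2.
From q13 via lambda: add q14.
From q0 via lambda: add q7, q12.
From q12 via lambda: add q11.
No new states can be added; the closed set is {q0, q1, q2, q5, q6, q7, q11, q12, q13, q14, q15}.

{q0, q1, q2, q5, q6, q7, q11, q12, q13, q14, q15}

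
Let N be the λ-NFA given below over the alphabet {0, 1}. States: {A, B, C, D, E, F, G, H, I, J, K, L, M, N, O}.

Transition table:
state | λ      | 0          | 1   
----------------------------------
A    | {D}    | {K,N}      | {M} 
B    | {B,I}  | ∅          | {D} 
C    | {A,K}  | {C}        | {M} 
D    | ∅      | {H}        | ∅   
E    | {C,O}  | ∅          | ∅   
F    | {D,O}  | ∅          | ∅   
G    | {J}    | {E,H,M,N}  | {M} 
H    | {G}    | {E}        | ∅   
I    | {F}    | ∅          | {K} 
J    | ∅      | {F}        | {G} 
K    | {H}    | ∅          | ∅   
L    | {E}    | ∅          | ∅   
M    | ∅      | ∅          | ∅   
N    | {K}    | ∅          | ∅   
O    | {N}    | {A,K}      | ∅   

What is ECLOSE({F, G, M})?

Start with {F, G, M}.
From F via λ: add D, O.
From G via λ: add J.
From O via λ: add N.
From N via λ: add K.
From K via λ: add H.
No new states can be added; the closed set is {D, F, G, H, J, K, M, N, O}.

{D, F, G, H, J, K, M, N, O}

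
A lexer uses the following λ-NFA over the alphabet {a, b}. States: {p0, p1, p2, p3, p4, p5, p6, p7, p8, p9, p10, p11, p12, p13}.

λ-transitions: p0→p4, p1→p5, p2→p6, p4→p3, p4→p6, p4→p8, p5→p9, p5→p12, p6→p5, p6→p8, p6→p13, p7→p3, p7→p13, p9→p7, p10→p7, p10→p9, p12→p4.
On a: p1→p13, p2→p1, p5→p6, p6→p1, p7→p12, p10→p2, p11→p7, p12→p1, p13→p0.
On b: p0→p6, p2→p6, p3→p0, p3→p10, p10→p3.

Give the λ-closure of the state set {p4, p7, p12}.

{p3, p4, p5, p6, p7, p8, p9, p12, p13}

Start with {p4, p7, p12}.
From p4 via λ: add p3, p6, p8.
From p7 via λ: add p13.
From p6 via λ: add p5.
From p5 via λ: add p9.
No new states can be added; the closed set is {p3, p4, p5, p6, p7, p8, p9, p12, p13}.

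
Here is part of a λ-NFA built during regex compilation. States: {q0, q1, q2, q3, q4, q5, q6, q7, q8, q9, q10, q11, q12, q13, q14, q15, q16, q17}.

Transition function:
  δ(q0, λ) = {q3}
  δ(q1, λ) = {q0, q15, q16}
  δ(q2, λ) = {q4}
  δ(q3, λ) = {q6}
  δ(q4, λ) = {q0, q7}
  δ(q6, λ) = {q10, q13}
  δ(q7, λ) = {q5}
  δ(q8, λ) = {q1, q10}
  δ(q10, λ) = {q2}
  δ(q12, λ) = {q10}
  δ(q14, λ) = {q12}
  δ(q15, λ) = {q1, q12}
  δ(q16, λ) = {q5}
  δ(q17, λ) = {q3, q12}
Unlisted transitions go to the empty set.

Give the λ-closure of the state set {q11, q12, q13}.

{q0, q2, q3, q4, q5, q6, q7, q10, q11, q12, q13}

Start with {q11, q12, q13}.
From q12 via λ: add q10.
From q10 via λ: add q2.
From q2 via λ: add q4.
From q4 via λ: add q0, q7.
From q0 via λ: add q3.
From q7 via λ: add q5.
From q3 via λ: add q6.
No new states can be added; the closed set is {q0, q2, q3, q4, q5, q6, q7, q10, q11, q12, q13}.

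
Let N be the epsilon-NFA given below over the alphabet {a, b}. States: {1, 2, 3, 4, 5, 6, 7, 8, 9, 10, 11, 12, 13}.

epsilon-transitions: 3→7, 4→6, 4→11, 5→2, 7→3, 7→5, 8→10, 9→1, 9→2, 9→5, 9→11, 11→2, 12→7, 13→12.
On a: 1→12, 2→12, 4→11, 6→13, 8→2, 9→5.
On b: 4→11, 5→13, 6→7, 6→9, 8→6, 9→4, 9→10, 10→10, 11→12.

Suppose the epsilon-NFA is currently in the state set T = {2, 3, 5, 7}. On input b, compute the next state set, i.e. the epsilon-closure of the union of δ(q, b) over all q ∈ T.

{2, 3, 5, 7, 12, 13}

5 on b → {13}.
No b-transition from 2, 3, 7.
Union after reading b: {13}.
Now take the epsilon-closure:
From 13 via epsilon: add 12.
From 12 via epsilon: add 7.
From 7 via epsilon: add 3, 5.
From 5 via epsilon: add 2.
No new states can be added; the closed set is {2, 3, 5, 7, 12, 13}.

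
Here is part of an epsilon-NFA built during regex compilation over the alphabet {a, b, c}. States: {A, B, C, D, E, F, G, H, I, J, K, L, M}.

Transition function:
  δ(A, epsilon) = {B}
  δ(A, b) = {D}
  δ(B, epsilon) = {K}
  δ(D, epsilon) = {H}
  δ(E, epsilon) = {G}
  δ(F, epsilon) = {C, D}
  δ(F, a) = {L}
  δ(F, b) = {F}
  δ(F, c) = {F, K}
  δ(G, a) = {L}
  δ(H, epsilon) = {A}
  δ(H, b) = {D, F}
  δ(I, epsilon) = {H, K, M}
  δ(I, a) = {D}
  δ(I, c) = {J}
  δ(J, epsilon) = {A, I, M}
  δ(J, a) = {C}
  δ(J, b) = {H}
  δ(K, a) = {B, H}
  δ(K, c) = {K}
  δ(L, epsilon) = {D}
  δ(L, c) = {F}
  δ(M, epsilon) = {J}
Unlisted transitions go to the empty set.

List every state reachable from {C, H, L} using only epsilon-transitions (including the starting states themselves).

{A, B, C, D, H, K, L}

Start with {C, H, L}.
From H via epsilon: add A.
From L via epsilon: add D.
From A via epsilon: add B.
From B via epsilon: add K.
No new states can be added; the closed set is {A, B, C, D, H, K, L}.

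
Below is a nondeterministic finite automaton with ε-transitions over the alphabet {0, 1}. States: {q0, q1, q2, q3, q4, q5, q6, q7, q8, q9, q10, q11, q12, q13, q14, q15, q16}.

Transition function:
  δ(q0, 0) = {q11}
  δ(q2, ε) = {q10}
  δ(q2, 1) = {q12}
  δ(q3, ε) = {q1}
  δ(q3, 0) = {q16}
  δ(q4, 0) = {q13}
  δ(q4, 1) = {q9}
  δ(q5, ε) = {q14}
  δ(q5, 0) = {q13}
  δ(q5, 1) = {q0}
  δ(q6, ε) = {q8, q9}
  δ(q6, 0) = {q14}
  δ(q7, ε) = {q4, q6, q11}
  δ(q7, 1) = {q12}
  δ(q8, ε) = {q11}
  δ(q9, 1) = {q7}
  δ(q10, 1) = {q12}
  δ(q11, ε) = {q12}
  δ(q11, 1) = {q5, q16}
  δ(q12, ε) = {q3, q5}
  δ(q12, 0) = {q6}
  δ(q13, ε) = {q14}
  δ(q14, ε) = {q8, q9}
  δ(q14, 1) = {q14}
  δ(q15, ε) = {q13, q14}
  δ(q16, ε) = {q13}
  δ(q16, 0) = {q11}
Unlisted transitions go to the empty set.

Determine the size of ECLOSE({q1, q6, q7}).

11

Start with {q1, q6, q7}.
From q6 via ε: add q8, q9.
From q7 via ε: add q4, q11.
From q11 via ε: add q12.
From q12 via ε: add q3, q5.
From q5 via ε: add q14.
ε-closure = {q1, q3, q4, q5, q6, q7, q8, q9, q11, q12, q14}, which has 11 states.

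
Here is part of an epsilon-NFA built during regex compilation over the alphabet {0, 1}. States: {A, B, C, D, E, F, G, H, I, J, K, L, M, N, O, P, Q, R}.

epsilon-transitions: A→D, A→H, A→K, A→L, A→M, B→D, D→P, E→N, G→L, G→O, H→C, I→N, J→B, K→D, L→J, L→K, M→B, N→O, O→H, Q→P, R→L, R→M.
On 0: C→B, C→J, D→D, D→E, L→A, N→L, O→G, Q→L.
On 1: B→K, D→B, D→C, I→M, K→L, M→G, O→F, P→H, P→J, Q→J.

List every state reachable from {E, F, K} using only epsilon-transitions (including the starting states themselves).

{C, D, E, F, H, K, N, O, P}

Start with {E, F, K}.
From E via epsilon: add N.
From K via epsilon: add D.
From D via epsilon: add P.
From N via epsilon: add O.
From O via epsilon: add H.
From H via epsilon: add C.
No new states can be added; the closed set is {C, D, E, F, H, K, N, O, P}.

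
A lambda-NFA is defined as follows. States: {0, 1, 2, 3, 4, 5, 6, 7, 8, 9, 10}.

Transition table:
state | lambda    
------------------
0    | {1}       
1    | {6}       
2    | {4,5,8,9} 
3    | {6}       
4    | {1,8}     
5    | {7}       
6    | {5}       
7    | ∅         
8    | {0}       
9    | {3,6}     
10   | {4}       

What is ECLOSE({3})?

{3, 5, 6, 7}

Start with {3}.
From 3 via lambda: add 6.
From 6 via lambda: add 5.
From 5 via lambda: add 7.
No new states can be added; the closed set is {3, 5, 6, 7}.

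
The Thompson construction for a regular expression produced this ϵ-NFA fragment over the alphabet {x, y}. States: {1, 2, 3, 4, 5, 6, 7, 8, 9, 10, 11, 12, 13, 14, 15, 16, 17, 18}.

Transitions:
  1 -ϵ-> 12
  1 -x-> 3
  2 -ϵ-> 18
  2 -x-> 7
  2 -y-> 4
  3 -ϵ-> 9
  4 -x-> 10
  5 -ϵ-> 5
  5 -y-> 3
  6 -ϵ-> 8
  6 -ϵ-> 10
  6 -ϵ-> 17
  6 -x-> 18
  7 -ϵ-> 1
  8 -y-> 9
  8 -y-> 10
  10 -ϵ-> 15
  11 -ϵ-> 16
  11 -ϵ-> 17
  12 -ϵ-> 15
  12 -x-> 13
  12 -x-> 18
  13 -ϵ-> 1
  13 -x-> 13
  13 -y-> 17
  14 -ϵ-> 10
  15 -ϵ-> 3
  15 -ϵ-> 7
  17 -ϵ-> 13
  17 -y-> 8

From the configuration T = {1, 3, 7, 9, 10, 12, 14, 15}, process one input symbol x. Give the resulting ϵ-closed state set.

{1, 3, 7, 9, 12, 13, 15, 18}

1 on x → {3}.
12 on x → {13, 18}.
No x-transition from 3, 7, 9, 10, 14, 15.
Union after reading x: {3, 13, 18}.
Now take the ϵ-closure:
From 3 via ϵ: add 9.
From 13 via ϵ: add 1.
From 1 via ϵ: add 12.
From 12 via ϵ: add 15.
From 15 via ϵ: add 7.
No new states can be added; the closed set is {1, 3, 7, 9, 12, 13, 15, 18}.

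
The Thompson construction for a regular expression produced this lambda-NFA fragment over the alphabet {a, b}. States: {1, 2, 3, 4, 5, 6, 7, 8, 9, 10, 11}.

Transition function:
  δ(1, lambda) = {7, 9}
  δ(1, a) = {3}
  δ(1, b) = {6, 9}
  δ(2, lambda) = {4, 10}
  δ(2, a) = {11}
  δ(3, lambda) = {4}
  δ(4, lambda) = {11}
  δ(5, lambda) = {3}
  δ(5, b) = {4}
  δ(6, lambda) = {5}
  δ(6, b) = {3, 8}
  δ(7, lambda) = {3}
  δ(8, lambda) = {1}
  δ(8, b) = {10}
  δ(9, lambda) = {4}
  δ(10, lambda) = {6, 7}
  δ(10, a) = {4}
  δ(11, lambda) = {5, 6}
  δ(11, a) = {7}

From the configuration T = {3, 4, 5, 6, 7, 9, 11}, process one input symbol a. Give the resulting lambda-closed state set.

{3, 4, 5, 6, 7, 11}

11 on a → {7}.
No a-transition from 3, 4, 5, 6, 7, 9.
Union after reading a: {7}.
Now take the lambda-closure:
From 7 via lambda: add 3.
From 3 via lambda: add 4.
From 4 via lambda: add 11.
From 11 via lambda: add 5, 6.
No new states can be added; the closed set is {3, 4, 5, 6, 7, 11}.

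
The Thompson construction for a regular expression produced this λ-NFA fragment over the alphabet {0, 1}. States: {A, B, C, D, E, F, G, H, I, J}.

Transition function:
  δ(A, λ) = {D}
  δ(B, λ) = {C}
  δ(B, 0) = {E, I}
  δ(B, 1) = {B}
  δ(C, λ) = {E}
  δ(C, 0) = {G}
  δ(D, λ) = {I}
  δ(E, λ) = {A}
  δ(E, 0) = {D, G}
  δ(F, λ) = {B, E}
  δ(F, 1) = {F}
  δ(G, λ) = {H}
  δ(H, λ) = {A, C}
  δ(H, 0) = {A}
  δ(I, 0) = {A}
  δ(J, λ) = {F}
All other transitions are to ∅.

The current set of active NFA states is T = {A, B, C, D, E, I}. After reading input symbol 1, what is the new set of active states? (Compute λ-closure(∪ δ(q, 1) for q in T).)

{A, B, C, D, E, I}

B on 1 → {B}.
No 1-transition from A, C, D, E, I.
Union after reading 1: {B}.
Now take the λ-closure:
From B via λ: add C.
From C via λ: add E.
From E via λ: add A.
From A via λ: add D.
From D via λ: add I.
No new states can be added; the closed set is {A, B, C, D, E, I}.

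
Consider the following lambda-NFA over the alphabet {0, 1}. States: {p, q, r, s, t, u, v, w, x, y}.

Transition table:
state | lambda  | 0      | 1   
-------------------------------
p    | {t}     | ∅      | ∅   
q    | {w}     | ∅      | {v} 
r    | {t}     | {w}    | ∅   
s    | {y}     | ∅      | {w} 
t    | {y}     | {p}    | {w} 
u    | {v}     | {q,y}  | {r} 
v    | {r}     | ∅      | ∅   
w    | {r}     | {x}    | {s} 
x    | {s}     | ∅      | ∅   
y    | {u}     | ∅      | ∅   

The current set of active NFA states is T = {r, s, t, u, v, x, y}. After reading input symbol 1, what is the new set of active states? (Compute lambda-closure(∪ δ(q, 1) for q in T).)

{r, t, u, v, w, y}

s on 1 → {w}.
t on 1 → {w}.
u on 1 → {r}.
No 1-transition from r, v, x, y.
Union after reading 1: {r, w}.
Now take the lambda-closure:
From r via lambda: add t.
From t via lambda: add y.
From y via lambda: add u.
From u via lambda: add v.
No new states can be added; the closed set is {r, t, u, v, w, y}.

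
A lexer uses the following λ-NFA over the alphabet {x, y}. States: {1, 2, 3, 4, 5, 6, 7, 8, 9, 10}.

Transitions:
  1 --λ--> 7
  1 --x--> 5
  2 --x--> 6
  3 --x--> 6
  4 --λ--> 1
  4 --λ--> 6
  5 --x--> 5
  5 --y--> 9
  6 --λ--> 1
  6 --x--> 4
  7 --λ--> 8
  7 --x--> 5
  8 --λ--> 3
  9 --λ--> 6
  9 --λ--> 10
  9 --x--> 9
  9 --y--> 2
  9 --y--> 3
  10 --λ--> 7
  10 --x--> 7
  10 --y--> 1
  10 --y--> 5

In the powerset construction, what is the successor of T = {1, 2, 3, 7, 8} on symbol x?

1 on x → {5}.
2 on x → {6}.
3 on x → {6}.
7 on x → {5}.
No x-transition from 8.
Union after reading x: {5, 6}.
Now take the λ-closure:
From 6 via λ: add 1.
From 1 via λ: add 7.
From 7 via λ: add 8.
From 8 via λ: add 3.
No new states can be added; the closed set is {1, 3, 5, 6, 7, 8}.

{1, 3, 5, 6, 7, 8}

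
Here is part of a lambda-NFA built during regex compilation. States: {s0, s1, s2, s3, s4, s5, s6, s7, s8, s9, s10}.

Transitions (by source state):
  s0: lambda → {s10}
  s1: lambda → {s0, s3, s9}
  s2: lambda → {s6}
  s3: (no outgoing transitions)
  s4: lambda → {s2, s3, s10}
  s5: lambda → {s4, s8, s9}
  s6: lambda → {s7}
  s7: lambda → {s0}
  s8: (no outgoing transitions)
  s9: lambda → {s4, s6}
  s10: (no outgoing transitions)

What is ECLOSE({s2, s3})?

Start with {s2, s3}.
From s2 via lambda: add s6.
From s6 via lambda: add s7.
From s7 via lambda: add s0.
From s0 via lambda: add s10.
No new states can be added; the closed set is {s0, s2, s3, s6, s7, s10}.

{s0, s2, s3, s6, s7, s10}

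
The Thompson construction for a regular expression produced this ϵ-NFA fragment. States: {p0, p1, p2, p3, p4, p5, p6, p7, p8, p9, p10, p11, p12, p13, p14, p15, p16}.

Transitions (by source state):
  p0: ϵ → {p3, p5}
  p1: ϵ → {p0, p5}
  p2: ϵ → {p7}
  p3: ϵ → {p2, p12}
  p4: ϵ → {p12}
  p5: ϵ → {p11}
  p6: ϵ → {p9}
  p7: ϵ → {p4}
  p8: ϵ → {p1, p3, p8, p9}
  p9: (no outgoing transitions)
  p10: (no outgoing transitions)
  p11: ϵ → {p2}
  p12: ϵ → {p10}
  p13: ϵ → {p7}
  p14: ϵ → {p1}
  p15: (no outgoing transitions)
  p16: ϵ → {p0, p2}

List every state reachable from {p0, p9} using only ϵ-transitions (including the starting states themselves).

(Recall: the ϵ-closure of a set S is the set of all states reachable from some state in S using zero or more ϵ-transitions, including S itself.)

{p0, p2, p3, p4, p5, p7, p9, p10, p11, p12}

Start with {p0, p9}.
From p0 via ϵ: add p3, p5.
From p3 via ϵ: add p2, p12.
From p5 via ϵ: add p11.
From p2 via ϵ: add p7.
From p12 via ϵ: add p10.
From p7 via ϵ: add p4.
No new states can be added; the closed set is {p0, p2, p3, p4, p5, p7, p9, p10, p11, p12}.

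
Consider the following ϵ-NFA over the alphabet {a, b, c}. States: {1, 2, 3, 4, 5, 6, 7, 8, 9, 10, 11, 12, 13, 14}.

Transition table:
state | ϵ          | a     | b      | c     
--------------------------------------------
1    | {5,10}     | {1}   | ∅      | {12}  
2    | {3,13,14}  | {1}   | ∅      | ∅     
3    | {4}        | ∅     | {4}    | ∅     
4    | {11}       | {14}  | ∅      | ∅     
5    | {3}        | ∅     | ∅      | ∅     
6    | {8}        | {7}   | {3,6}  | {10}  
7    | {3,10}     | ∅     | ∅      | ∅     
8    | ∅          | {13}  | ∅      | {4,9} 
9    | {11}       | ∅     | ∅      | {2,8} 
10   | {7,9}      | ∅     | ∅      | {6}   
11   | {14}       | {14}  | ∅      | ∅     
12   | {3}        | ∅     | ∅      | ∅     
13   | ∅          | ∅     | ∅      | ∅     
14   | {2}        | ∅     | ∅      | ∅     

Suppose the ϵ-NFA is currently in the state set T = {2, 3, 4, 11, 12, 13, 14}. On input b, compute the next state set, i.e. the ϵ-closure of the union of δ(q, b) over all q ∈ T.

3 on b → {4}.
No b-transition from 2, 4, 11, 12, 13, 14.
Union after reading b: {4}.
Now take the ϵ-closure:
From 4 via ϵ: add 11.
From 11 via ϵ: add 14.
From 14 via ϵ: add 2.
From 2 via ϵ: add 3, 13.
No new states can be added; the closed set is {2, 3, 4, 11, 13, 14}.

{2, 3, 4, 11, 13, 14}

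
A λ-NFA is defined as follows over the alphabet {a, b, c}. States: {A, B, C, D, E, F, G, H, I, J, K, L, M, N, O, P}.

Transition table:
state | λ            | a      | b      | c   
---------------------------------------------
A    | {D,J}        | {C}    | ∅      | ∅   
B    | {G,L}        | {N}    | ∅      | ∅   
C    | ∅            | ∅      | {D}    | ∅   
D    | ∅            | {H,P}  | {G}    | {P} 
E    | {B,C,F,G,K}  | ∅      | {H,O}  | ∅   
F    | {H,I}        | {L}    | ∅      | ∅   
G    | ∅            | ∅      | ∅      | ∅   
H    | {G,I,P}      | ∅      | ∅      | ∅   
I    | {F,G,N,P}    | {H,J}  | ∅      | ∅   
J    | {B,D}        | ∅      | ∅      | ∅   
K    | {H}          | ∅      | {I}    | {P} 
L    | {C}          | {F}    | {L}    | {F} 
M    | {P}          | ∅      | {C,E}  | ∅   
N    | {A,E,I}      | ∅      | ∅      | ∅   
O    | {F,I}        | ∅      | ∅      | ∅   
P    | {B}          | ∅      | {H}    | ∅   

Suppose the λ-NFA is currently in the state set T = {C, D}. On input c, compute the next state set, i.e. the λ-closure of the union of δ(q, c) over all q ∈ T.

D on c → {P}.
No c-transition from C.
Union after reading c: {P}.
Now take the λ-closure:
From P via λ: add B.
From B via λ: add G, L.
From L via λ: add C.
No new states can be added; the closed set is {B, C, G, L, P}.

{B, C, G, L, P}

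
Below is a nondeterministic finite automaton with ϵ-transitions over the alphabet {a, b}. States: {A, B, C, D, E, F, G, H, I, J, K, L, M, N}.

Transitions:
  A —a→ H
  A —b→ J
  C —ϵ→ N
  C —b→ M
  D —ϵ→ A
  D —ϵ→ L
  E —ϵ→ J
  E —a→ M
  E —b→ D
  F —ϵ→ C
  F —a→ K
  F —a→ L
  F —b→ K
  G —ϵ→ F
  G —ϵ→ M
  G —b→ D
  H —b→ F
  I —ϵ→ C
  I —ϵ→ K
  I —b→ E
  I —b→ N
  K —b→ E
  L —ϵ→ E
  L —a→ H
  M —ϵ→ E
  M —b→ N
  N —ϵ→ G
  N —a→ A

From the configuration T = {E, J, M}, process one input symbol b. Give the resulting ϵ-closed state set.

{A, C, D, E, F, G, J, L, M, N}

E on b → {D}.
M on b → {N}.
No b-transition from J.
Union after reading b: {D, N}.
Now take the ϵ-closure:
From D via ϵ: add A, L.
From N via ϵ: add G.
From G via ϵ: add F, M.
From L via ϵ: add E.
From E via ϵ: add J.
From F via ϵ: add C.
No new states can be added; the closed set is {A, C, D, E, F, G, J, L, M, N}.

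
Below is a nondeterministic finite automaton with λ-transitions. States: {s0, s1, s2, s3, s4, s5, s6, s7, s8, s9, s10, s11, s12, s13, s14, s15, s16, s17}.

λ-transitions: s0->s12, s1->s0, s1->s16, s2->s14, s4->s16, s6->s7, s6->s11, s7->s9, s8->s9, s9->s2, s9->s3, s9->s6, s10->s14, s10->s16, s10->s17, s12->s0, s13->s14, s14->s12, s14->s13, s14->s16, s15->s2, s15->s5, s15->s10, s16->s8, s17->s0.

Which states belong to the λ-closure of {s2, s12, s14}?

Start with {s2, s12, s14}.
From s12 via λ: add s0.
From s14 via λ: add s13, s16.
From s16 via λ: add s8.
From s8 via λ: add s9.
From s9 via λ: add s3, s6.
From s6 via λ: add s7, s11.
No new states can be added; the closed set is {s0, s2, s3, s6, s7, s8, s9, s11, s12, s13, s14, s16}.

{s0, s2, s3, s6, s7, s8, s9, s11, s12, s13, s14, s16}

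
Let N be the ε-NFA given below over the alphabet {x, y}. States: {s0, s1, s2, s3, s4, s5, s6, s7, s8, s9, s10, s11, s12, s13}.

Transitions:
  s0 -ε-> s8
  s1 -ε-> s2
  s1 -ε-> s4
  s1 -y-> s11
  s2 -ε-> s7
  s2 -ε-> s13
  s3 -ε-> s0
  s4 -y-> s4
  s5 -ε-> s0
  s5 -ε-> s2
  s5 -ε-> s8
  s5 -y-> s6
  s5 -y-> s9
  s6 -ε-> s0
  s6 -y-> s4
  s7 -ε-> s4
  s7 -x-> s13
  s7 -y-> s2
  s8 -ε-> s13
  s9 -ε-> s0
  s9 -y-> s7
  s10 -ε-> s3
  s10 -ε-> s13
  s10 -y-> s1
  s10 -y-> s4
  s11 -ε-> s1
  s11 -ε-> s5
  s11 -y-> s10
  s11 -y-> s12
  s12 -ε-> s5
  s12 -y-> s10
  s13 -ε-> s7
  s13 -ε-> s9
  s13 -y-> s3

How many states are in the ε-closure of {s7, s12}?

9

Start with {s7, s12}.
From s7 via ε: add s4.
From s12 via ε: add s5.
From s5 via ε: add s0, s2, s8.
From s2 via ε: add s13.
From s13 via ε: add s9.
ε-closure = {s0, s2, s4, s5, s7, s8, s9, s12, s13}, which has 9 states.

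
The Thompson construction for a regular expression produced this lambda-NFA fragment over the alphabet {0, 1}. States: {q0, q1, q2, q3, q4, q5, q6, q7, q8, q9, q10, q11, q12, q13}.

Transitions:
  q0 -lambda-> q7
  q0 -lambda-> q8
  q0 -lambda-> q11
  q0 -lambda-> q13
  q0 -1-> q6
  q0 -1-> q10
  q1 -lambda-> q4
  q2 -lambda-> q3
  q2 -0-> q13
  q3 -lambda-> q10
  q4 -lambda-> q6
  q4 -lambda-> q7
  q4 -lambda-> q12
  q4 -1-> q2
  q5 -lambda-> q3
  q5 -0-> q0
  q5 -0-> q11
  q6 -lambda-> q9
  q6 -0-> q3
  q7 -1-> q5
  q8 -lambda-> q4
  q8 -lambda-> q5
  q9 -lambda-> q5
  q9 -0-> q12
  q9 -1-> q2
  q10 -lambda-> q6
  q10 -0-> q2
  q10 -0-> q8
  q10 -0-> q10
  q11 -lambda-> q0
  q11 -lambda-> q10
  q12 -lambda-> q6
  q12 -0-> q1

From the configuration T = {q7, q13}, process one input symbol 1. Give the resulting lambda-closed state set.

{q3, q5, q6, q9, q10}

q7 on 1 → {q5}.
No 1-transition from q13.
Union after reading 1: {q5}.
Now take the lambda-closure:
From q5 via lambda: add q3.
From q3 via lambda: add q10.
From q10 via lambda: add q6.
From q6 via lambda: add q9.
No new states can be added; the closed set is {q3, q5, q6, q9, q10}.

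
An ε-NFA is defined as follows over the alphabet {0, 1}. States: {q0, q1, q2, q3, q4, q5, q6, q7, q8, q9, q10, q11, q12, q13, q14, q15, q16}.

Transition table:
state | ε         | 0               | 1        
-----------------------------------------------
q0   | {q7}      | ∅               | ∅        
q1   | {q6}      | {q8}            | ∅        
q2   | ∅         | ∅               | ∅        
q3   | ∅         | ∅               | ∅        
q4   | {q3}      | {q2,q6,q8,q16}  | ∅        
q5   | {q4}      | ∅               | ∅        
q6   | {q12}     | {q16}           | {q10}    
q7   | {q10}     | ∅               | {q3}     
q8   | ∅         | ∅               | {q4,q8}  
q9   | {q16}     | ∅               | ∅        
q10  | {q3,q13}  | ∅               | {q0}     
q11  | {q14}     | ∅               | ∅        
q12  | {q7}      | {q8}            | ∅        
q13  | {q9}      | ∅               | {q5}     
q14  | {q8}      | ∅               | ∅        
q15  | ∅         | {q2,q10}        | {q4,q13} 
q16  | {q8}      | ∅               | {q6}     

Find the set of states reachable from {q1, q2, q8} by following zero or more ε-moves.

{q1, q2, q3, q6, q7, q8, q9, q10, q12, q13, q16}

Start with {q1, q2, q8}.
From q1 via ε: add q6.
From q6 via ε: add q12.
From q12 via ε: add q7.
From q7 via ε: add q10.
From q10 via ε: add q3, q13.
From q13 via ε: add q9.
From q9 via ε: add q16.
No new states can be added; the closed set is {q1, q2, q3, q6, q7, q8, q9, q10, q12, q13, q16}.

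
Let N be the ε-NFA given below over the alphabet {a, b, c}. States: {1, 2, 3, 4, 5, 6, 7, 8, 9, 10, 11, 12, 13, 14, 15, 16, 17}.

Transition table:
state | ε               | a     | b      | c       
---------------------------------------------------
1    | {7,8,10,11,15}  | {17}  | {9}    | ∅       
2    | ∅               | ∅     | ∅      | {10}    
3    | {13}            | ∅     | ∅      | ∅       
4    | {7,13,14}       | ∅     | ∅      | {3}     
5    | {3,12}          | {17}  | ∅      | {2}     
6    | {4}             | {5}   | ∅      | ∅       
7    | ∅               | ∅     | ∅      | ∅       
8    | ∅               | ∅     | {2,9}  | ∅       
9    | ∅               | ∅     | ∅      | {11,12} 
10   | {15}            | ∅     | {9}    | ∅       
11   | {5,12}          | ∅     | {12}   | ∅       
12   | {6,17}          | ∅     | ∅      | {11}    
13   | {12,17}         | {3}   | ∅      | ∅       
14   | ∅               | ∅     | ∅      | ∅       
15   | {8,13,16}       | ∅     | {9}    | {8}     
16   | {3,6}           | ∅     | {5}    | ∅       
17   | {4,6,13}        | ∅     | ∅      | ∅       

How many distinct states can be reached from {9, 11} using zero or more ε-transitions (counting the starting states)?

11

Start with {9, 11}.
From 11 via ε: add 5, 12.
From 5 via ε: add 3.
From 12 via ε: add 6, 17.
From 3 via ε: add 13.
From 6 via ε: add 4.
From 4 via ε: add 7, 14.
ε-closure = {3, 4, 5, 6, 7, 9, 11, 12, 13, 14, 17}, which has 11 states.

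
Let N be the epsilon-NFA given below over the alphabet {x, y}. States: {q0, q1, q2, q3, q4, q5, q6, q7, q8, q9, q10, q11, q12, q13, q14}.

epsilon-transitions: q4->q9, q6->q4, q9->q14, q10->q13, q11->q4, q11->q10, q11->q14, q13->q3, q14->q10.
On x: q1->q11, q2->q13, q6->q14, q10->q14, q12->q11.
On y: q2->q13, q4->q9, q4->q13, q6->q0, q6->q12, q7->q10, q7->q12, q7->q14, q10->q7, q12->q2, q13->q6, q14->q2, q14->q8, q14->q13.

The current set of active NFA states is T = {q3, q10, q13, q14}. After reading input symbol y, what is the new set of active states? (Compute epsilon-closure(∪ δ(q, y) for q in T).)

{q2, q3, q4, q6, q7, q8, q9, q10, q13, q14}

q10 on y → {q7}.
q13 on y → {q6}.
q14 on y → {q2, q8, q13}.
No y-transition from q3.
Union after reading y: {q2, q6, q7, q8, q13}.
Now take the epsilon-closure:
From q6 via epsilon: add q4.
From q13 via epsilon: add q3.
From q4 via epsilon: add q9.
From q9 via epsilon: add q14.
From q14 via epsilon: add q10.
No new states can be added; the closed set is {q2, q3, q4, q6, q7, q8, q9, q10, q13, q14}.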